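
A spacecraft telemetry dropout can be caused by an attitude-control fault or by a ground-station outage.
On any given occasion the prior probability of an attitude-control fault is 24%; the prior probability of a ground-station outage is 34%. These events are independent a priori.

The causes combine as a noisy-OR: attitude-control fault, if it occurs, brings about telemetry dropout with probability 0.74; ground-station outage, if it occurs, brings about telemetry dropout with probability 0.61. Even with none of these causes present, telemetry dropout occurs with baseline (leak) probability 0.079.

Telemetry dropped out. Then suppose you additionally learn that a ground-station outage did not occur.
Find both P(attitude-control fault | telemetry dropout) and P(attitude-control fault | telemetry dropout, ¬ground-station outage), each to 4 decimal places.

Under noisy-OR, P(telemetry dropout | causes) = 1 − (1−0.079)·∏(1−qᵢ) over the active causes.
Weight on attitude-control fault=true, given the evidence: 0.120470 + 0.073979 = 0.194449
Normalizer over all consistent configurations: 0.079*0.76*0.66 + 0.64081*0.76*0.34 + 0.76054*0.24*0.66 + 0.906611*0.24*0.34 = 0.399660
Posterior = 0.194449 / 0.399660 ≈ 0.4865

With the extra evidence:
P(telemetry dropout | ¬ground-station outage) = 0.079·0.76 + 0.76054·0.24 = 0.060040 + 0.182530 = 0.242570
The attitude-control fault-present share is 0.76054·0.24 = 0.182530.
Hence the posterior is 0.182530/0.242570 ≈ 0.7525.
With ground-station outage excluded, attitude-control fault must carry more of the explanatory weight for the telemetry dropout.

P(attitude-control fault | telemetry dropout) ≈ 0.4865; P(attitude-control fault | telemetry dropout, ¬ground-station outage) ≈ 0.7525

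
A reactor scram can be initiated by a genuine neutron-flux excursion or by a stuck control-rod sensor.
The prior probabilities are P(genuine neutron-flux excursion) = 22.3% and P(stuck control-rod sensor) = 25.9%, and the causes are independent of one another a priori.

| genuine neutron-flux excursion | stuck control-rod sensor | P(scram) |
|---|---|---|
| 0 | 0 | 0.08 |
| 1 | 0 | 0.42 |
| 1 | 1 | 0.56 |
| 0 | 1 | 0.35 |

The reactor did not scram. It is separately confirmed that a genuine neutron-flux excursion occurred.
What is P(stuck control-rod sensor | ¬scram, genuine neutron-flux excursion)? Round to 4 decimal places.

Weight on stuck control-rod sensor=true, given the evidence: 0.44*0.259 = 0.113960
Denominator P(¬scram | genuine neutron-flux excursion): 0.58*0.741 + 0.44*0.259 = 0.543740
Posterior = 0.113960 / 0.543740 ≈ 0.2096

P(stuck control-rod sensor | ¬scram, genuine neutron-flux excursion) ≈ 0.2096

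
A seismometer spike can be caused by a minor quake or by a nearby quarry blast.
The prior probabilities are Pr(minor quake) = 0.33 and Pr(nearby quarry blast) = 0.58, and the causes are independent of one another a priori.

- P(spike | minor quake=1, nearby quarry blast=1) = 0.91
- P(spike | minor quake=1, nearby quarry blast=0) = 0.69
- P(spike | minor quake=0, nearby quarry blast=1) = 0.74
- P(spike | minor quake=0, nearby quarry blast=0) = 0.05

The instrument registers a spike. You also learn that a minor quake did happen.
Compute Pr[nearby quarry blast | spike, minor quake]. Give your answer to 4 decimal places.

Pr[nearby quarry blast | spike, minor quake] ≈ 0.6455

Numerator (weight on configurations with nearby quarry blast): 0.91×0.58 = 0.527800
Normalizer over all consistent configurations: 0.69×0.42 + 0.91×0.58 = 0.817600
Posterior = 0.527800 / 0.817600 ≈ 0.6455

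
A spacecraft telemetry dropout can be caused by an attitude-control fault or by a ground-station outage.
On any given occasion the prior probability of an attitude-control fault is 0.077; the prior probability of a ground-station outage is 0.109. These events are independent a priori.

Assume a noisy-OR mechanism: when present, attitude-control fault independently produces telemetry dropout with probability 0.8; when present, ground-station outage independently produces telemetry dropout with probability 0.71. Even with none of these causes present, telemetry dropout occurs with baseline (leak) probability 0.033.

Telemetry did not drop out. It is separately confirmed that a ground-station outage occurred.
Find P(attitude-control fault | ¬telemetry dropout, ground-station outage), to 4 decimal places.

Under noisy-OR, P(telemetry dropout | causes) = 1 − (1−0.033)·∏(1−qᵢ) over the active causes.
Sum P(¬telemetry dropout|·) weighted by the priors over both values of attitude-control fault:
  P(¬telemetry dropout | ground-station outage) = 0.28043×0.923 + 0.056086×0.077
        = 0.258837 + 0.004319 = 0.263156
Configurations with attitude-control fault contribute 0.004319, so
  P(attitude-control fault | ¬telemetry dropout, ground-station outage) = 0.004319 / 0.263156 ≈ 0.0164

P(attitude-control fault | ¬telemetry dropout, ground-station outage) ≈ 0.0164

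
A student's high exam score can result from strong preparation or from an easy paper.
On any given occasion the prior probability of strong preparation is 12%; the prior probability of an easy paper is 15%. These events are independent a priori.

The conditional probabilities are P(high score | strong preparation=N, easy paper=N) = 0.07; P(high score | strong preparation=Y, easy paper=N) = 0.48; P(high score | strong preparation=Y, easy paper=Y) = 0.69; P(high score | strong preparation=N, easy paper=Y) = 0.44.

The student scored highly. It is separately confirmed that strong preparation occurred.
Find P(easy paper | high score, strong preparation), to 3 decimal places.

Weight on easy paper=true, given the evidence: 0.69·0.15 = 0.103500
Normalizer over all consistent configurations: 0.48·0.85 + 0.69·0.15 = 0.511500
P(easy paper | high score, strong preparation) = 0.103500/0.511500 ≈ 0.202

P(easy paper | high score, strong preparation) ≈ 0.202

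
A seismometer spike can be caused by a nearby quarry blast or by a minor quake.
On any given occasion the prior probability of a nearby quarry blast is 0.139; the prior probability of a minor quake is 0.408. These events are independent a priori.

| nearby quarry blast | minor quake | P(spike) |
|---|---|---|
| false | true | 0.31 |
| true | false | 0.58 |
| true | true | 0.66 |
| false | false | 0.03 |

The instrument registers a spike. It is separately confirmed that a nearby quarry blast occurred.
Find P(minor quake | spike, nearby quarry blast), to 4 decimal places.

P(minor quake | spike, nearby quarry blast) ≈ 0.4395

Enumerate both values of minor quake and weight by the priors:
  P(spike | nearby quarry blast) = 0.58·0.592 + 0.66·0.408
        = 0.343360 + 0.269280 = 0.612640
Configurations with minor quake contribute 0.269280, so
  P(minor quake | spike, nearby quarry blast) = 0.269280 / 0.612640 ≈ 0.4395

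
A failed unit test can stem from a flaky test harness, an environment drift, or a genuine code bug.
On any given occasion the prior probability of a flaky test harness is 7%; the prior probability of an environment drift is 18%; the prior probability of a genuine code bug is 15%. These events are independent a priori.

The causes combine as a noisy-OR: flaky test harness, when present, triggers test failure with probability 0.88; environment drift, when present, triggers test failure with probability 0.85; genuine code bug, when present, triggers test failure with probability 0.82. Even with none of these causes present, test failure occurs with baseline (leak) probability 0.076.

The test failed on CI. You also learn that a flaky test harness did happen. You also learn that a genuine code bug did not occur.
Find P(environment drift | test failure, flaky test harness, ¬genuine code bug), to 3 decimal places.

Under noisy-OR, P(test failure | causes) = 1 − (1−0.076)·∏(1−qᵢ) over the active causes.
Weight on environment drift=true, given the evidence: 0.983368×0.18 = 0.177006
Normalizer over all consistent configurations: 0.88912×0.82 + 0.983368×0.18 = 0.906084
Posterior = 0.177006 / 0.906084 ≈ 0.195

P(environment drift | test failure, flaky test harness, ¬genuine code bug) ≈ 0.195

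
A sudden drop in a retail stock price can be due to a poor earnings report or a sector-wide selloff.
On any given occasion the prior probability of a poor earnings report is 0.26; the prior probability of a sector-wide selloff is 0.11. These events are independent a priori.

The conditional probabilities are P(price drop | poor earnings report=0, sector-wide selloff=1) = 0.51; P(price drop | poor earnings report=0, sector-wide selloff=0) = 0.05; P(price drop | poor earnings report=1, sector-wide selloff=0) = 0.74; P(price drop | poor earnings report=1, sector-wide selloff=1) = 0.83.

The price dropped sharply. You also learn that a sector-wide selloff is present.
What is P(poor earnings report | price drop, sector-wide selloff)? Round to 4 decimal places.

By total probability over both values of poor earnings report:
  P(price drop | sector-wide selloff) = 0.51*0.74 + 0.83*0.26
        = 0.377400 + 0.215800 = 0.593200
The terms with poor earnings report present sum to 0.215800, so
  P(poor earnings report | price drop, sector-wide selloff) = 0.215800 / 0.593200 ≈ 0.3638

P(poor earnings report | price drop, sector-wide selloff) ≈ 0.3638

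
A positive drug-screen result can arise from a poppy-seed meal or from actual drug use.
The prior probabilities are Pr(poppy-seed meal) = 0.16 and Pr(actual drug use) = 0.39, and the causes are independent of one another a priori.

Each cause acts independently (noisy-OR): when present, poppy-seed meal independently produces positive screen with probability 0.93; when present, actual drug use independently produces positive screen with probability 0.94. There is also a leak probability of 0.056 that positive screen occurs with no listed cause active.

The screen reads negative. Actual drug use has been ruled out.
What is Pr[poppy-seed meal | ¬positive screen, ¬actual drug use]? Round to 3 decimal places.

Under noisy-OR, P(positive screen | causes) = 1 − (1−0.056)·∏(1−qᵢ) over the active causes.
Sum P(¬positive screen|·) weighted by the priors over both values of poppy-seed meal:
  P(¬positive screen | ¬actual drug use) = 0.944*0.84 + 0.06608*0.16
        = 0.792960 + 0.010573 = 0.803533
Configurations with poppy-seed meal contribute 0.010573, so
  P(poppy-seed meal | ¬positive screen, ¬actual drug use) = 0.010573 / 0.803533 ≈ 0.013

Pr[poppy-seed meal | ¬positive screen, ¬actual drug use] ≈ 0.013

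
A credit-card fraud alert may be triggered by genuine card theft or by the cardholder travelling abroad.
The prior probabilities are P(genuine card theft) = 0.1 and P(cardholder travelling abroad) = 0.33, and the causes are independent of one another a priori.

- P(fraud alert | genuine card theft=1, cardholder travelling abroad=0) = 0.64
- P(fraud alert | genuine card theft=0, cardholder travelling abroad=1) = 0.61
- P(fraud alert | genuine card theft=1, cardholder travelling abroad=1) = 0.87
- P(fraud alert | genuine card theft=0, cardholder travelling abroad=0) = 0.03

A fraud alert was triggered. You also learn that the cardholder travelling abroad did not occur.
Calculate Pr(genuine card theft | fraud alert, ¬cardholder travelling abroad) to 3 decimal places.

Pr(genuine card theft | fraud alert, ¬cardholder travelling abroad) ≈ 0.703

P(fraud alert | ¬cardholder travelling abroad) = 0.03·0.9 + 0.64·0.1 = 0.027000 + 0.064000 = 0.091000
Of this, 0.064000 comes from 0.64·0.1 (the genuine card theft=true cases).
P(genuine card theft | fraud alert, ¬cardholder travelling abroad) = 0.064000 / 0.091000 ≈ 0.703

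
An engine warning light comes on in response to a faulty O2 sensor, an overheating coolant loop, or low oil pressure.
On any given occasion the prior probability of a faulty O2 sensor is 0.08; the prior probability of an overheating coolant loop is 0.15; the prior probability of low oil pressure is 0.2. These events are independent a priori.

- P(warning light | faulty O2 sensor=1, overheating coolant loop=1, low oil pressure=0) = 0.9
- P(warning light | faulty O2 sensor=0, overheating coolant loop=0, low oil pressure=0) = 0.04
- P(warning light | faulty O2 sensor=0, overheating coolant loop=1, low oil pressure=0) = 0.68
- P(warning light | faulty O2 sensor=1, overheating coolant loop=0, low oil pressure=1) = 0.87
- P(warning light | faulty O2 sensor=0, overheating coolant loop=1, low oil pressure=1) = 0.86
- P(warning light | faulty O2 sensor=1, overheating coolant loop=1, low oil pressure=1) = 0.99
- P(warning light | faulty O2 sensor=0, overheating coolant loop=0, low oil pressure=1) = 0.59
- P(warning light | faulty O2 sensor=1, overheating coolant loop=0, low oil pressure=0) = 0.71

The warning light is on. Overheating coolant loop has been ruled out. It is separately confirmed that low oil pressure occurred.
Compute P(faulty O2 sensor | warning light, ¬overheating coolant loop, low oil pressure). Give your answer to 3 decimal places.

P(faulty O2 sensor | warning light, ¬overheating coolant loop, low oil pressure) ≈ 0.114

P(warning light | ¬overheating coolant loop, low oil pressure) = 0.59×0.92 + 0.87×0.08 = 0.542800 + 0.069600 = 0.612400
Restricting to configurations with faulty O2 sensor present: 0.87×0.08 = 0.069600.
So P(faulty O2 sensor | warning light, ¬overheating coolant loop, low oil pressure) = 0.069600/0.612400 ≈ 0.114.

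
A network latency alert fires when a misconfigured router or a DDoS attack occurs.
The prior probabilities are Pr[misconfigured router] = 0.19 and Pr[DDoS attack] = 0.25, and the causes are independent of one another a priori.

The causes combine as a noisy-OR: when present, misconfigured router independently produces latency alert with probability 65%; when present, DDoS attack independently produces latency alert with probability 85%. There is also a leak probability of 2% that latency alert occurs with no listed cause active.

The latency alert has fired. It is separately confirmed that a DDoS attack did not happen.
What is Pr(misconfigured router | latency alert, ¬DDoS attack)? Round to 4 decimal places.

Under noisy-OR, P(latency alert | causes) = 1 − (1−0.02)·∏(1−qᵢ) over the active causes.
By total probability over both values of misconfigured router:
  P(latency alert | ¬DDoS attack) = 0.02*0.81 + 0.657*0.19
        = 0.016200 + 0.124830 = 0.141030
Configurations with misconfigured router contribute 0.124830, so
  P(misconfigured router | latency alert, ¬DDoS attack) = 0.124830 / 0.141030 ≈ 0.8851

Pr(misconfigured router | latency alert, ¬DDoS attack) ≈ 0.8851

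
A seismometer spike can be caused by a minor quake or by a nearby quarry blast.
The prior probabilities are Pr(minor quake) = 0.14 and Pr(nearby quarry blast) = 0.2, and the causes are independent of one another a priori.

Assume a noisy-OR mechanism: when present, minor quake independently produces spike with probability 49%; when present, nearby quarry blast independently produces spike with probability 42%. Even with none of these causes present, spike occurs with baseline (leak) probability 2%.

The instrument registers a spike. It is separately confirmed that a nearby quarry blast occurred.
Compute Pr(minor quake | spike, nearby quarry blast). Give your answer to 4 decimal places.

Under noisy-OR, P(spike | causes) = 1 − (1−0.02)·∏(1−qᵢ) over the active causes.
Enumerate both values of minor quake and weight by the priors:
  P(spike | nearby quarry blast) = 0.4316*0.86 + 0.710116*0.14
        = 0.371176 + 0.099416 = 0.470592
Keeping only the minor quake-present terms gives 0.099416, so
  P(minor quake | spike, nearby quarry blast) = 0.099416 / 0.470592 ≈ 0.2113

Pr(minor quake | spike, nearby quarry blast) ≈ 0.2113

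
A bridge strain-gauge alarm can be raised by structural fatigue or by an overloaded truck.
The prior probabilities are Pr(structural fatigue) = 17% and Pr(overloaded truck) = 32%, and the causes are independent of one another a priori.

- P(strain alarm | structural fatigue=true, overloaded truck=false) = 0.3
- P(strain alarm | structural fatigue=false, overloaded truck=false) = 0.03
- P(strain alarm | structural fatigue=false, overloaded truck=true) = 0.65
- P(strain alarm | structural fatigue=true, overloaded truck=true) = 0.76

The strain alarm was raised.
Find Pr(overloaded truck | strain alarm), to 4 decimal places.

Pr(overloaded truck | strain alarm) ≈ 0.8057

Sum P(strain alarm|·) weighted by the priors over the 4 (structural fatigue, overloaded truck) configurations:
  P(strain alarm) = 0.03×0.83×0.68 + 0.65×0.83×0.32 + 0.3×0.17×0.68 + 0.76×0.17×0.32
        = 0.016932 + 0.172640 + 0.034680 + 0.041344 = 0.265596
Keeping only the overloaded truck-present terms gives 0.213984, so
  P(overloaded truck | strain alarm) = 0.213984 / 0.265596 ≈ 0.8057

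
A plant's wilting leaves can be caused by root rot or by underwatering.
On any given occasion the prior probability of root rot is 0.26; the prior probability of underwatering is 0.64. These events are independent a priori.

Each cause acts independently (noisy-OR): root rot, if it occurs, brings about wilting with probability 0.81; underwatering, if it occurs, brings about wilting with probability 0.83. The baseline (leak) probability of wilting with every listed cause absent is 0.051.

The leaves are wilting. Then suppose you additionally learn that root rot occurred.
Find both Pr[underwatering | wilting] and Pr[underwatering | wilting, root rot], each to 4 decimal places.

Pr[underwatering | wilting] ≈ 0.8608; Pr[underwatering | wilting, root rot] ≈ 0.6777

Under noisy-OR, P(wilting | causes) = 1 − (1−0.051)·∏(1−qᵢ) over the active causes.
P(wilting) = 0.051·0.74·0.36 + 0.83867·0.74·0.64 + 0.81969·0.26·0.36 + 0.969347·0.26·0.64 = 0.013586 + 0.397194 + 0.076723 + 0.161299 = 0.648802
Restricting to configurations with underwatering present: 0.397194 + 0.161299 = 0.558493.
So P(underwatering | wilting) = 0.558493/0.648802 ≈ 0.8608.

Now also conditioning on root rot=true:
Numerator (weight on configurations with underwatering): 0.969347×0.64 = 0.620382
The normalizing constant is 0.81969×0.36 + 0.969347×0.64 = 0.915470
Posterior = 0.620382 / 0.915470 ≈ 0.6777
This is intercausal reasoning (explaining away): once root rot accounts for the wilting, underwatering becomes less likely.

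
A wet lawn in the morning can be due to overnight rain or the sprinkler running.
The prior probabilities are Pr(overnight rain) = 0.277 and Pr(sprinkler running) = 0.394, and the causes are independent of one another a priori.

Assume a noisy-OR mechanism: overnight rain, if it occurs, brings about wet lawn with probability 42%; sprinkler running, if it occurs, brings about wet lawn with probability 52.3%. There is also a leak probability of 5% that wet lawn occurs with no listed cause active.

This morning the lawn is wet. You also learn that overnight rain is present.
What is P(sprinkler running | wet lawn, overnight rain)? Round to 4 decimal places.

P(sprinkler running | wet lawn, overnight rain) ≈ 0.5163

Under noisy-OR, P(wet lawn | causes) = 1 − (1−0.05)·∏(1−qᵢ) over the active causes.
P(wet lawn | overnight rain) = 0.449×0.606 + 0.737173×0.394 = 0.272094 + 0.290446 = 0.562540
Restricting to configurations with sprinkler running present: 0.737173×0.394 = 0.290446.
P(sprinkler running | wet lawn, overnight rain) = 0.290446 / 0.562540 ≈ 0.5163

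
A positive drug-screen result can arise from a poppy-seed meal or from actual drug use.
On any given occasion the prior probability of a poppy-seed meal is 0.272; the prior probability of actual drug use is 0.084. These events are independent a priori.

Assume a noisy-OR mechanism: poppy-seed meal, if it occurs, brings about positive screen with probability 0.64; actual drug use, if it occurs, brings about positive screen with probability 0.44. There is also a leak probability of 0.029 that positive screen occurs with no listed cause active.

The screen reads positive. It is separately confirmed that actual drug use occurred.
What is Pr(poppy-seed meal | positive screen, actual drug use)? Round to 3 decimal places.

Pr(poppy-seed meal | positive screen, actual drug use) ≈ 0.397

Under noisy-OR, P(positive screen | causes) = 1 − (1−0.029)·∏(1−qᵢ) over the active causes.
P(positive screen | actual drug use) = 0.45624·0.728 + 0.804246·0.272 = 0.332143 + 0.218755 = 0.550898
The poppy-seed meal-present share is 0.804246·0.272 = 0.218755.
Hence the posterior is 0.218755/0.550898 ≈ 0.397.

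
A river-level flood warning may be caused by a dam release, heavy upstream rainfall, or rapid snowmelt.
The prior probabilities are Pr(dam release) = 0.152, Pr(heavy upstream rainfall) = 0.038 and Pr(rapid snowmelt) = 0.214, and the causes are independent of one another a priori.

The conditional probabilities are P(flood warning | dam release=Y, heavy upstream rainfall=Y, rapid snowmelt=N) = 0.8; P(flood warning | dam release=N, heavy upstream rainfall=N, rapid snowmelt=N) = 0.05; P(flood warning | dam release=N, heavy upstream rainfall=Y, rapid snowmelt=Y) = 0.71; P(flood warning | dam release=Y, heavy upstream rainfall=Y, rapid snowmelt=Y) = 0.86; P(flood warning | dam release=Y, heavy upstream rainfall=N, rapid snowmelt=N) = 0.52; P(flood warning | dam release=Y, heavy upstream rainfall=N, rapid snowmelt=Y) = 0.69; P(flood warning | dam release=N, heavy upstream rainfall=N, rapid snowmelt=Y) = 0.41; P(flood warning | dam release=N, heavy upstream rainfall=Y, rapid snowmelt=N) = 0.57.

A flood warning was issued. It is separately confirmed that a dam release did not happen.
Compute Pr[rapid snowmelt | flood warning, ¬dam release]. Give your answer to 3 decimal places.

Pr[rapid snowmelt | flood warning, ¬dam release] ≈ 0.622

For the numerator, keep only rapid snowmelt=true terms: 0.084406 + 0.005774 = 0.090180
Normalizer over all consistent configurations: 0.05*0.962*0.786 + 0.41*0.962*0.214 + 0.57*0.038*0.786 + 0.71*0.038*0.214 = 0.145012
Posterior = 0.090180 / 0.145012 ≈ 0.622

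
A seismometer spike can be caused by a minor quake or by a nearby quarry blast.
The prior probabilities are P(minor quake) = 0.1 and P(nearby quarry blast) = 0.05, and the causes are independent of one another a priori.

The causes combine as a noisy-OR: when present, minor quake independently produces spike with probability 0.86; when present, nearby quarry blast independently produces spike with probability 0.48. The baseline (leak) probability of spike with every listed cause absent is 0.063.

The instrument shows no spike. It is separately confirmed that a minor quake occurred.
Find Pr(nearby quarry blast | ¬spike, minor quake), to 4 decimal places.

Pr(nearby quarry blast | ¬spike, minor quake) ≈ 0.0266

Under noisy-OR, P(spike | causes) = 1 − (1−0.063)·∏(1−qᵢ) over the active causes.
Sum P(¬spike|·) weighted by the priors over both values of nearby quarry blast:
  P(¬spike | minor quake) = 0.13118*0.95 + 0.068214*0.05
        = 0.124621 + 0.003411 = 0.128032
Keeping only the nearby quarry blast-present terms gives 0.003411, so
  P(nearby quarry blast | ¬spike, minor quake) = 0.003411 / 0.128032 ≈ 0.0266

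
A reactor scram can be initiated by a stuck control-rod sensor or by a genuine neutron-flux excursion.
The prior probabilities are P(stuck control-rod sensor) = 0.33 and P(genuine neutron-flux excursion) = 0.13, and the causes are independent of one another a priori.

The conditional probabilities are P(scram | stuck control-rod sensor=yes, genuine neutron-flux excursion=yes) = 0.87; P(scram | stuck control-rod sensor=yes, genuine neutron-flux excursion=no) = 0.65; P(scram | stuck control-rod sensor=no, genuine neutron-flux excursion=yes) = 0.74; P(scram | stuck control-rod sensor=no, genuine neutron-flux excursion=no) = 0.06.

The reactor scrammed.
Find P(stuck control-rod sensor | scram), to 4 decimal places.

By total probability over the 4 (stuck control-rod sensor, genuine neutron-flux excursion) configurations:
  P(scram) = 0.06·0.67·0.87 + 0.74·0.67·0.13 + 0.65·0.33·0.87 + 0.87·0.33·0.13
        = 0.034974 + 0.064454 + 0.186615 + 0.037323 = 0.323366
Keeping only the stuck control-rod sensor-present terms gives 0.223938, so
  P(stuck control-rod sensor | scram) = 0.223938 / 0.323366 ≈ 0.6925

P(stuck control-rod sensor | scram) ≈ 0.6925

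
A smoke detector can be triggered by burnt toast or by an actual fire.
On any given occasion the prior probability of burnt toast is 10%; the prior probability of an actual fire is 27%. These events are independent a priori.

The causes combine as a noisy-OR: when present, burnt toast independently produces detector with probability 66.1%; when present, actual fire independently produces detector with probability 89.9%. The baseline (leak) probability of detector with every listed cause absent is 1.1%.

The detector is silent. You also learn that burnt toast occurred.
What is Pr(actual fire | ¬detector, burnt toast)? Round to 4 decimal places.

Pr(actual fire | ¬detector, burnt toast) ≈ 0.0360

Under noisy-OR, P(detector | causes) = 1 − (1−0.011)·∏(1−qᵢ) over the active causes.
Sum P(¬detector|·) weighted by the priors over both values of actual fire:
  P(¬detector | burnt toast) = 0.335271*0.73 + 0.033862*0.27
        = 0.244748 + 0.009143 = 0.253891
Keeping only the actual fire-present terms gives 0.009143, so
  P(actual fire | ¬detector, burnt toast) = 0.009143 / 0.253891 ≈ 0.0360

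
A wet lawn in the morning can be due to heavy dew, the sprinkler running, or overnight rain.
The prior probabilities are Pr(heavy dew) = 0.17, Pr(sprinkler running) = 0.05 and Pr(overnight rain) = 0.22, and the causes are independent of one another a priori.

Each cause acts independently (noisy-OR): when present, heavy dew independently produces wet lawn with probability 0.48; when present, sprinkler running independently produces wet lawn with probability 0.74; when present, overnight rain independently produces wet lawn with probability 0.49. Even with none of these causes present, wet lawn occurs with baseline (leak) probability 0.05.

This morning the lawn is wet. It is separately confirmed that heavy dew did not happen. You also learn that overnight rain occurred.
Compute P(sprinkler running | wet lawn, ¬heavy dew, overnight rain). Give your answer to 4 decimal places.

P(sprinkler running | wet lawn, ¬heavy dew, overnight rain) ≈ 0.0819

Under noisy-OR, P(wet lawn | causes) = 1 − (1−0.05)·∏(1−qᵢ) over the active causes.
For the numerator, keep only sprinkler running=true terms: 0.87403*0.05 = 0.043702
Denominator P(wet lawn | ¬heavy dew, overnight rain): 0.5155*0.95 + 0.87403*0.05 = 0.533427
P(sprinkler running | wet lawn, ¬heavy dew, overnight rain) = 0.043702/0.533427 ≈ 0.0819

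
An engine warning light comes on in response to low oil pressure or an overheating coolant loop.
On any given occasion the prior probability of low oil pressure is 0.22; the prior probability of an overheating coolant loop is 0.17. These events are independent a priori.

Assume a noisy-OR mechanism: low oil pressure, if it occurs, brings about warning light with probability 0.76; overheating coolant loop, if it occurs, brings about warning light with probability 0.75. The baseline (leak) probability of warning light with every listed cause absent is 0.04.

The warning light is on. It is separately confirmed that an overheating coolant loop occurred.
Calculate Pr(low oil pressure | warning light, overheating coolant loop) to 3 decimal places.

Under noisy-OR, P(warning light | causes) = 1 − (1−0.04)·∏(1−qᵢ) over the active causes.
P(warning light | overheating coolant loop) = 0.76·0.78 + 0.9424·0.22 = 0.592800 + 0.207328 = 0.800128
Restricting to configurations with low oil pressure present: 0.9424·0.22 = 0.207328.
Hence the posterior is 0.207328/0.800128 ≈ 0.259.

Pr(low oil pressure | warning light, overheating coolant loop) ≈ 0.259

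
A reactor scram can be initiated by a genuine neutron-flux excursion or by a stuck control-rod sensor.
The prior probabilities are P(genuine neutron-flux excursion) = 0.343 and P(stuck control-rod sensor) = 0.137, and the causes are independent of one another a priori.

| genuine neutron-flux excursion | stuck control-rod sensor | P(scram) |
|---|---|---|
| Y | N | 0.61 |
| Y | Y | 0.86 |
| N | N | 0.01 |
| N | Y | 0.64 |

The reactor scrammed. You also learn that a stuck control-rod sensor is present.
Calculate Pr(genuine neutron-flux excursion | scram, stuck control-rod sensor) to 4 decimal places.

P(scram | stuck control-rod sensor) = 0.64×0.657 + 0.86×0.343 = 0.420480 + 0.294980 = 0.715460
Of this, 0.294980 comes from 0.86×0.343 (the genuine neutron-flux excursion=true cases).
P(genuine neutron-flux excursion | scram, stuck control-rod sensor) = 0.294980 / 0.715460 ≈ 0.4123

Pr(genuine neutron-flux excursion | scram, stuck control-rod sensor) ≈ 0.4123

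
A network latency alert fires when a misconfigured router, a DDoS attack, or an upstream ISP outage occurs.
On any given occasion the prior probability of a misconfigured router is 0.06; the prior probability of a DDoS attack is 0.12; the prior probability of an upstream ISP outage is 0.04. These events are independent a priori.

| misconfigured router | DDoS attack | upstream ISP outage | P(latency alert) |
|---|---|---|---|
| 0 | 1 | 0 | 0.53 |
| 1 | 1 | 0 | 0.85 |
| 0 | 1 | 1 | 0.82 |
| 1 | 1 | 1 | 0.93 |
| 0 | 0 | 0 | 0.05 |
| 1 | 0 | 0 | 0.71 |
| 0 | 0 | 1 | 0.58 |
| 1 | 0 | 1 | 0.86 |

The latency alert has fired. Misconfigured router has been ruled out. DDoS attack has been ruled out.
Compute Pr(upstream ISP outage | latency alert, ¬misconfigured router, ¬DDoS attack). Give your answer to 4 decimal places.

Enumerate both values of upstream ISP outage and weight by the priors:
  P(latency alert | ¬misconfigured router, ¬DDoS attack) = 0.05*0.96 + 0.58*0.04
        = 0.048000 + 0.023200 = 0.071200
The terms with upstream ISP outage present sum to 0.023200, so
  P(upstream ISP outage | latency alert, ¬misconfigured router, ¬DDoS attack) = 0.023200 / 0.071200 ≈ 0.3258

Pr(upstream ISP outage | latency alert, ¬misconfigured router, ¬DDoS attack) ≈ 0.3258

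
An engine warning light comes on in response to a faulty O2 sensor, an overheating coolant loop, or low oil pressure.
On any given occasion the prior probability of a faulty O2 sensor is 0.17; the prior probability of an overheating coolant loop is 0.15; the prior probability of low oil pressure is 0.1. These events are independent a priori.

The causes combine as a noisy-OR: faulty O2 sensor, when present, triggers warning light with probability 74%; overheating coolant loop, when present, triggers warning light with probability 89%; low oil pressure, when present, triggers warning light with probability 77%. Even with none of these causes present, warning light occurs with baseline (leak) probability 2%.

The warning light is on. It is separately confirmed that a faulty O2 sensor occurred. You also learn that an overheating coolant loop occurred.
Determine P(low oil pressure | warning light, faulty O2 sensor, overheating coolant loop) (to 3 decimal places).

P(low oil pressure | warning light, faulty O2 sensor, overheating coolant loop) ≈ 0.102

Under noisy-OR, P(warning light | causes) = 1 − (1−0.02)·∏(1−qᵢ) over the active causes.
For the numerator, keep only low oil pressure=true terms: 0.993554×0.1 = 0.099355
The normalizing constant is 0.971972×0.9 + 0.993554×0.1 = 0.974130
P(low oil pressure | warning light, faulty O2 sensor, overheating coolant loop) = 0.099355/0.974130 ≈ 0.102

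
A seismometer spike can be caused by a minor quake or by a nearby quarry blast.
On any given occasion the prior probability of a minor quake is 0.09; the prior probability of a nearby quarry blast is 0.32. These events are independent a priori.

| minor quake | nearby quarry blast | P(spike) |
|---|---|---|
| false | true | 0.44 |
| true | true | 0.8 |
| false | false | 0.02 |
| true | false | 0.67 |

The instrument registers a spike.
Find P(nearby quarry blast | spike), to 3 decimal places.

P(nearby quarry blast | spike) ≈ 0.739

Weight on nearby quarry blast=true, given the evidence: 0.128128 + 0.023040 = 0.151168
The normalizing constant is 0.02·0.91·0.68 + 0.44·0.91·0.32 + 0.67·0.09·0.68 + 0.8·0.09·0.32 = 0.204548
P(nearby quarry blast | spike) = 0.151168/0.204548 ≈ 0.739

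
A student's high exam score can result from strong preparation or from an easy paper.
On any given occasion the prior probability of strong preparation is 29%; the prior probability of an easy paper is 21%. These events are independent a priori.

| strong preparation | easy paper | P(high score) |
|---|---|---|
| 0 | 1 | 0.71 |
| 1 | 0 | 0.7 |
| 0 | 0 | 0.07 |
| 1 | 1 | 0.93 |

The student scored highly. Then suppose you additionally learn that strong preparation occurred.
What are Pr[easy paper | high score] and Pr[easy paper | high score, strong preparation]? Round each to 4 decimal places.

Enumerate the 4 (strong preparation, easy paper) configurations and weight by the priors:
  P(high score) = 0.07·0.71·0.79 + 0.71·0.71·0.21 + 0.7·0.29·0.79 + 0.93·0.29·0.21
        = 0.039263 + 0.105861 + 0.160370 + 0.056637 = 0.362131
The terms with easy paper present sum to 0.162498, so
  P(easy paper | high score) = 0.162498 / 0.362131 ≈ 0.4487

Now condition on the additional information:
For the numerator, keep only easy paper=true terms: 0.93×0.21 = 0.195300
The normalizing constant is 0.7×0.79 + 0.93×0.21 = 0.748300
P(easy paper | high score, strong preparation) = 0.195300/0.748300 ≈ 0.2610
This is intercausal reasoning (explaining away): once strong preparation accounts for the high score, easy paper becomes less likely.

Pr[easy paper | high score] ≈ 0.4487; Pr[easy paper | high score, strong preparation] ≈ 0.2610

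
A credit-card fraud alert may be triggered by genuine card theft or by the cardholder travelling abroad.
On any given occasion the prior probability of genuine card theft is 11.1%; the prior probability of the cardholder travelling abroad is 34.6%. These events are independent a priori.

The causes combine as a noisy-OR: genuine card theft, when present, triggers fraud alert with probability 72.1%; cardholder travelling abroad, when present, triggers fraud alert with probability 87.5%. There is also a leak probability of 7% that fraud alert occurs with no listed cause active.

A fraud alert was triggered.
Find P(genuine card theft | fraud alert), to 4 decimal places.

Under noisy-OR, P(fraud alert | causes) = 1 − (1−0.07)·∏(1−qᵢ) over the active causes.
P(fraud alert) = 0.07×0.889×0.654 + 0.88375×0.889×0.346 + 0.74053×0.111×0.654 + 0.967566×0.111×0.346 = 0.040698 + 0.271836 + 0.053758 + 0.037160 = 0.403452
Of this, 0.090918 comes from 0.053758 + 0.037160 (the genuine card theft=true cases).
Hence the posterior is 0.090918/0.403452 ≈ 0.2254.

P(genuine card theft | fraud alert) ≈ 0.2254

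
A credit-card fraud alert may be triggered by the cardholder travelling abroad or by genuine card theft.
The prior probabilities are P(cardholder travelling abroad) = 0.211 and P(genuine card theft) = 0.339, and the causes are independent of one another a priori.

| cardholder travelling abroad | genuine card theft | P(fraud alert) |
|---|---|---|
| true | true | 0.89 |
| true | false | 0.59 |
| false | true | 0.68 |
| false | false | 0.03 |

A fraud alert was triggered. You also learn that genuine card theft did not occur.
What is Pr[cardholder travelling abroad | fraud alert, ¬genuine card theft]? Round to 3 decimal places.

Pr[cardholder travelling abroad | fraud alert, ¬genuine card theft] ≈ 0.840

Enumerate both values of cardholder travelling abroad and weight by the priors:
  P(fraud alert | ¬genuine card theft) = 0.03×0.789 + 0.59×0.211
        = 0.023670 + 0.124490 = 0.148160
Configurations with cardholder travelling abroad contribute 0.124490, so
  P(cardholder travelling abroad | fraud alert, ¬genuine card theft) = 0.124490 / 0.148160 ≈ 0.840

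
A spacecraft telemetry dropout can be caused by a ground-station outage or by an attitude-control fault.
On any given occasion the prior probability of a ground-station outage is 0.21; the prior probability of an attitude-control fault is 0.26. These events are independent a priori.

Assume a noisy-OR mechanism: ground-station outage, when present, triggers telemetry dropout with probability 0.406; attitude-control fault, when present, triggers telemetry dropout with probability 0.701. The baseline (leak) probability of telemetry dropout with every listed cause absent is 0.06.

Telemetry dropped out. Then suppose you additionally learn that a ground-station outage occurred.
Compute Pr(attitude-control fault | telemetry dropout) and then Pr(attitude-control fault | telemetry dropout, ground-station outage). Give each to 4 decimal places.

Under noisy-OR, P(telemetry dropout | causes) = 1 − (1−0.06)·∏(1−qᵢ) over the active causes.
For the numerator, keep only attitude-control fault=true terms: 0.147670 + 0.045485 = 0.193155
Denominator P(telemetry dropout): 0.06×0.79×0.74 + 0.71894×0.79×0.26 + 0.44164×0.21×0.74 + 0.83305×0.21×0.26 = 0.296862
Posterior = 0.193155 / 0.296862 ≈ 0.6507

Now also conditioning on ground-station outage=true:
Sum P(telemetry dropout|·) weighted by the priors over both values of attitude-control fault:
  P(telemetry dropout | ground-station outage) = 0.44164*0.74 + 0.83305*0.26
        = 0.326814 + 0.216593 = 0.543407
Configurations with attitude-control fault contribute 0.216593, so
  P(attitude-control fault | telemetry dropout, ground-station outage) = 0.216593 / 0.543407 ≈ 0.3986

Pr(attitude-control fault | telemetry dropout) ≈ 0.6507; Pr(attitude-control fault | telemetry dropout, ground-station outage) ≈ 0.3986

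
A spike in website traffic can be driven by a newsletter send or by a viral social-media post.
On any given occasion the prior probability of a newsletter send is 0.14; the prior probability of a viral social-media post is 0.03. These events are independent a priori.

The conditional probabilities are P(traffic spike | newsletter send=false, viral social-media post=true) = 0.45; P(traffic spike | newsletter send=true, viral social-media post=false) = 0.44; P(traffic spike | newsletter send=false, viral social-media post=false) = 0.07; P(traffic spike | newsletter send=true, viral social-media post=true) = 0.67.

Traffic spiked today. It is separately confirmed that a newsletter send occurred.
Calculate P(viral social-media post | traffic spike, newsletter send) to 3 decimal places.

P(traffic spike | newsletter send) = 0.44×0.97 + 0.67×0.03 = 0.426800 + 0.020100 = 0.446900
The viral social-media post-present share is 0.67×0.03 = 0.020100.
P(viral social-media post | traffic spike, newsletter send) = 0.020100 / 0.446900 ≈ 0.045

P(viral social-media post | traffic spike, newsletter send) ≈ 0.045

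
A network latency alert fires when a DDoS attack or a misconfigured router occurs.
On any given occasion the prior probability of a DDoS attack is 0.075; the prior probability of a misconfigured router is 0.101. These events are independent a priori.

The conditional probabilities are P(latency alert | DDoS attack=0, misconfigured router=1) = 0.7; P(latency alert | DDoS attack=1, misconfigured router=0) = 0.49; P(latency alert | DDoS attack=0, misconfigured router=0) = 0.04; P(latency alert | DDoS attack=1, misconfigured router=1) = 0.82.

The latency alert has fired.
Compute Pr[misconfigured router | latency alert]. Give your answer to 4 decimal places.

P(latency alert) = 0.04*0.925*0.899 + 0.7*0.925*0.101 + 0.49*0.075*0.899 + 0.82*0.075*0.101 = 0.033263 + 0.065397 + 0.033038 + 0.006212 = 0.137910
Restricting to configurations with misconfigured router present: 0.065397 + 0.006212 = 0.071609.
So P(misconfigured router | latency alert) = 0.071609/0.137910 ≈ 0.5192.

Pr[misconfigured router | latency alert] ≈ 0.5192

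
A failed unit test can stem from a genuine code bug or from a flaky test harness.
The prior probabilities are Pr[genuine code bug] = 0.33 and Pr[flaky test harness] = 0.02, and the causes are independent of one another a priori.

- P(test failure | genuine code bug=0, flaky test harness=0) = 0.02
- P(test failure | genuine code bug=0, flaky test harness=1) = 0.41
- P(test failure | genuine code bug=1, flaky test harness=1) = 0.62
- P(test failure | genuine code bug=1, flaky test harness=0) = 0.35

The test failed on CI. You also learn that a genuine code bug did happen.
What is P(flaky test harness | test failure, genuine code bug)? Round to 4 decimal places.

Numerator (weight on configurations with flaky test harness): 0.62*0.02 = 0.012400
The normalizing constant is 0.35*0.98 + 0.62*0.02 = 0.355400
P(flaky test harness | test failure, genuine code bug) = 0.012400/0.355400 ≈ 0.0349

P(flaky test harness | test failure, genuine code bug) ≈ 0.0349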